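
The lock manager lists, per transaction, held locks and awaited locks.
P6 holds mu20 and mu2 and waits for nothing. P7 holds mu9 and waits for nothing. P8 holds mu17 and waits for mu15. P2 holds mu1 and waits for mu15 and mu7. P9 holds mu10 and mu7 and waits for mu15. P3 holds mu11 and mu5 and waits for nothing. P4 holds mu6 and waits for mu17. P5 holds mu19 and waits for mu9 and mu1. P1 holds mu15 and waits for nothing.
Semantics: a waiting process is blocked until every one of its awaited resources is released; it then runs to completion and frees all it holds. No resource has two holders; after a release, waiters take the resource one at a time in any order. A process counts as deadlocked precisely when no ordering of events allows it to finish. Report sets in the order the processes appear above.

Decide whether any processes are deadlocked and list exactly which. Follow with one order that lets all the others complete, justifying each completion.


No process is deadlocked.
Key observation: the wait graph is acyclic; completion cascades from the unblocked processes through everyone else.
One completion order for the rest: P7, P3, P1, P8, P9, P2, P6, P5, P4.
Verifying each step:
  P7: no waits; runs immediately, freeing mu9
  P3: no waits; runs immediately, freeing mu11 and mu5
  P1: no waits; runs immediately, freeing mu15
  P8: everything it awaited (mu15) is free; runs, freeing mu17
  P9: everything it awaited (mu15) is free; runs, freeing mu10 and mu7
  P2: everything it awaited (mu15 and mu7) is free; runs, freeing mu1
  P6: no waits; runs immediately, freeing mu20 and mu2
  P5: everything it awaited (mu9 and mu1) is free; runs, freeing mu19
  P4: everything it awaited (mu17) is free; runs, freeing mu6


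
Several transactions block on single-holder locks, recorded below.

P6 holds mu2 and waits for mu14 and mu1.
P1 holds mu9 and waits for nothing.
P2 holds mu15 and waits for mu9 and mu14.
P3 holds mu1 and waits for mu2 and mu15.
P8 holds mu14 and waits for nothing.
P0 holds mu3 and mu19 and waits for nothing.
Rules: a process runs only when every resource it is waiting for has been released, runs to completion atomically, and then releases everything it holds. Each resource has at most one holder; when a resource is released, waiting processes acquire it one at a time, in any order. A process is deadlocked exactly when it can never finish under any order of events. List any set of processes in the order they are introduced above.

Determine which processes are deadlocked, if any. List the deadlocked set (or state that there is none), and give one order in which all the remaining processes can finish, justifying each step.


The deadlocked set is P6 and P3.
Key observation: the wait chain closes on itself along P6 -> P3 -> P6; no other process is dragged down with it.
The rest can finish in the order P1, P8, P0, P2.
Step-by-step check:
  run P1 (it waits on nothing); releases mu9
  run P8 (it waits on nothing); releases mu14
  run P0 (it waits on nothing); releases mu3 and mu19
  P2 waits on mu9 and mu14 — all released -> runs and releases mu15


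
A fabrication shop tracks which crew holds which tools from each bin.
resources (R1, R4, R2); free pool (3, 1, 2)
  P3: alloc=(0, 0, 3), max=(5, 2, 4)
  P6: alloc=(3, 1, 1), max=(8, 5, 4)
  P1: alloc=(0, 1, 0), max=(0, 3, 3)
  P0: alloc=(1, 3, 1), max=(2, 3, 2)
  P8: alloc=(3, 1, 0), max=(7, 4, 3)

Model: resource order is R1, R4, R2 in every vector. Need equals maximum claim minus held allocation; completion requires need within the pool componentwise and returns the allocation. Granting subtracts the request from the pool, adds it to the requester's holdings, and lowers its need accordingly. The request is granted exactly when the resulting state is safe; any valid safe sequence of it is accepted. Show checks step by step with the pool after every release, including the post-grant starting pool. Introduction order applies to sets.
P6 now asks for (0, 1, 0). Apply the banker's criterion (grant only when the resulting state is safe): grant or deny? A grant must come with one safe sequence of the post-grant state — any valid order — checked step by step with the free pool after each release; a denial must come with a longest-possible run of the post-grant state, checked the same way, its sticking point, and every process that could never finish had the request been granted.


GRANT: granting preserves safety; a valid post-grant sequence is P0, P1, P8, P6, P3.
Key observation: the transfer keeps a workable pool ((3, 0, 2)); P0 starts the safe sequence.
Verifying the post-grant state step by step:
  pool = (3, 0, 2)
  P0: need (1, 0, 1) fits (3, 0, 2); releases (1, 3, 1), pool now (4, 3, 3)
  P1: need (0, 2, 3) fits (4, 3, 3); releases (0, 1, 0), pool now (4, 4, 3)
  P8: need (4, 3, 3) fits (4, 4, 3); releases (3, 1, 0), pool now (7, 5, 3)
  P6: need (5, 3, 3) fits (7, 5, 3); releases (3, 2, 1), pool now (10, 7, 4)
  P3: need (5, 2, 1) fits (10, 7, 4); releases (0, 0, 3), pool now (10, 7, 7)


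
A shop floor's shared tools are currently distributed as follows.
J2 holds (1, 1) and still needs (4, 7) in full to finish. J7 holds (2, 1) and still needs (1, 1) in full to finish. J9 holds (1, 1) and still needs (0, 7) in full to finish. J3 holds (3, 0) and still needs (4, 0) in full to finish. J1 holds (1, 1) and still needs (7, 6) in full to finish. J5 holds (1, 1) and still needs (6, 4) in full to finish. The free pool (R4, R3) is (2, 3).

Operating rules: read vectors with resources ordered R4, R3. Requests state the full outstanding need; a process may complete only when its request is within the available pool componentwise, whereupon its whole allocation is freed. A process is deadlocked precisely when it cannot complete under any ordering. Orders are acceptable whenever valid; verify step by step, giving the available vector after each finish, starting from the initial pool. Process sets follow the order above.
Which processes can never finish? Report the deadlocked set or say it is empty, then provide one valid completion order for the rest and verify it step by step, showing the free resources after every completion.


Deadlocked set: J2, J9 and J1.
Key observation: even finishing J7, J3, J5 leaves just (8, 5) free — too little R3 for any of the remaining processes.
A valid finishing order for the others: J7, J3, J5. Walking it through:
  pool = (2, 3)
  run J7 (needs (1, 1), free (2, 3)); after release of (2, 1) the pool is (4, 4)
  run J3 (needs (4, 0), free (4, 4)); after release of (3, 0) the pool is (7, 4)
  run J5 (needs (6, 4), free (7, 4)); after release of (1, 1) the pool is (8, 5)
The stuck group stays short no matter what:
  blocked: J2 wants (4, 7), pool (8, 5) — not enough R3
  blocked: J9 wants (0, 7), pool (8, 5) — not enough R3
  blocked: J1 wants (7, 6), pool (8, 5) — not enough R3


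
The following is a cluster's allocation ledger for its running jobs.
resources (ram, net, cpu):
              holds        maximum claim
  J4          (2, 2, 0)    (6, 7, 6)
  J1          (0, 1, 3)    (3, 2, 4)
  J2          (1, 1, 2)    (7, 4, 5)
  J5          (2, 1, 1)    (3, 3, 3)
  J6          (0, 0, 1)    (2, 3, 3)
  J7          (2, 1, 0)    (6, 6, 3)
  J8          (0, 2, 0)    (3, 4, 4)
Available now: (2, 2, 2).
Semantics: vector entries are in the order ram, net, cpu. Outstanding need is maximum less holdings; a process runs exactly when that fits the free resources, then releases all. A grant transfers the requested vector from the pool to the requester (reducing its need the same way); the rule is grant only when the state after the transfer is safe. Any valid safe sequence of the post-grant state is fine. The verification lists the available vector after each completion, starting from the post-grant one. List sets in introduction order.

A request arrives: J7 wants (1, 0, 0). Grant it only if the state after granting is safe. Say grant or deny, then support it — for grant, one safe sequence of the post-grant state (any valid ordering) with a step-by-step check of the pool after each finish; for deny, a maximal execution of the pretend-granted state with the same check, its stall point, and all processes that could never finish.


GRANT — the state after the grant stays safe, e.g. via J5, J1, J8, J6, J7, J2, J4.
Key observation: (1, 2, 2) free after granting still covers J5 first, and each release covers the next.
Verifying the post-grant state step by step:
  pool = (1, 2, 2)
  J5 needs (1, 2, 2) <= (1, 2, 2) -> finishes; pool += (2, 1, 1) = (3, 3, 3)
  J1 needs (3, 1, 1) <= (3, 3, 3) -> finishes; pool += (0, 1, 3) = (3, 4, 6)
  J8 needs (3, 2, 4) <= (3, 4, 6) -> finishes; pool += (0, 2, 0) = (3, 6, 6)
  J6 needs (2, 3, 2) <= (3, 6, 6) -> finishes; pool += (0, 0, 1) = (3, 6, 7)
  J7 needs (3, 5, 3) <= (3, 6, 7) -> finishes; pool += (3, 1, 0) = (6, 7, 7)
  J2 needs (6, 3, 3) <= (6, 7, 7) -> finishes; pool += (1, 1, 2) = (7, 8, 9)
  J4 needs (4, 5, 6) <= (7, 8, 9) -> finishes; pool += (2, 2, 0) = (9, 10, 9)


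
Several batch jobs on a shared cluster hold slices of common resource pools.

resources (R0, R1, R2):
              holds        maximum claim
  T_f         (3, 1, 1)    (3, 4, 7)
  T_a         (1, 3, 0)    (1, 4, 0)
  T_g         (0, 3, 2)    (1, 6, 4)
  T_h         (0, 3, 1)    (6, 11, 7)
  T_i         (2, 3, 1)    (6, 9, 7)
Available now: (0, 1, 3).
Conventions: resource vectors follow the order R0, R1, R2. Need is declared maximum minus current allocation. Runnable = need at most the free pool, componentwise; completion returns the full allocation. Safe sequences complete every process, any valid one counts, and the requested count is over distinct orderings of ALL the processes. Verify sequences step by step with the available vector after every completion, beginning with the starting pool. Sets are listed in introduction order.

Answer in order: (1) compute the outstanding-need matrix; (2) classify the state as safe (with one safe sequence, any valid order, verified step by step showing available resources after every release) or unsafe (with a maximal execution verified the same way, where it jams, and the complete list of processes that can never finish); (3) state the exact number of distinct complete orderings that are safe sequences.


(1) Need matrix, components ordered R0, R1, R2:
  T_f: (0, 3, 6)
  T_a: (0, 1, 0)
  T_g: (1, 3, 2)
  T_h: (6, 8, 6)
  T_i: (4, 6, 6)
(2) UNSAFE — no complete ordering exists.
Key observation: even finishing T_a, T_g leaves just (1, 7, 5) free — too little R2 for any of the remaining processes.
The run T_a, T_g cannot be extended any further. Step-by-step check:
  pool = (0, 1, 3)
  T_a: need (0, 1, 0) fits (0, 1, 3); releases (1, 3, 0), pool now (1, 4, 3)
  T_g: need (1, 3, 2) fits (1, 4, 3); releases (0, 3, 2), pool now (1, 7, 5)
  T_f cannot run: need (0, 3, 6) vs free (1, 7, 5) (insufficient R2)
  T_h cannot run: need (6, 8, 6) vs free (1, 7, 5) (insufficient R0, R1 and R2)
  T_i cannot run: need (4, 6, 6) vs free (1, 7, 5) (insufficient R0 and R2)
Permanently blocked: T_f, T_h and T_i.
(3) Exactly 0 of the possible complete orderings are safe sequences.


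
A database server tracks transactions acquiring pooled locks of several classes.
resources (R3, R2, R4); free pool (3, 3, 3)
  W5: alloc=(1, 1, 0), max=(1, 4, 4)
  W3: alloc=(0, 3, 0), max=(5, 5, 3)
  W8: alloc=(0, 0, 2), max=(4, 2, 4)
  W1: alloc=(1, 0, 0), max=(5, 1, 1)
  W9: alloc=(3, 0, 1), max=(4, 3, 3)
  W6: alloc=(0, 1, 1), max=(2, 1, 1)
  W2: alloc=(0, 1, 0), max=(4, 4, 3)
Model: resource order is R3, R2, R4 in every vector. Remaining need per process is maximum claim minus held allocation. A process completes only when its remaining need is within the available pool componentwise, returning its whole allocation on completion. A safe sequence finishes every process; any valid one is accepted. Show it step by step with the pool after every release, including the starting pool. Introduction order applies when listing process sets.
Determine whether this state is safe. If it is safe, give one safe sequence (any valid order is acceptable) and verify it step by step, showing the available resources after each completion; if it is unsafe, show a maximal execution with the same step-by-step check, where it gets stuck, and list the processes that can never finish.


SAFE — a valid safe sequence is W9, W3, W5, W1, W2, W8, W6.
Key observation: W9 is the earliest step where a requested resource binds exactly: need (1, 3, 2), pool (3, 3, 3) at its turn.
Step-by-step check:
  pool = (3, 3, 3)
  run W9 (needs (1, 3, 2), free (3, 3, 3)); after release of (3, 0, 1) the pool is (6, 3, 4)
  run W3 (needs (5, 2, 3), free (6, 3, 4)); after release of (0, 3, 0) the pool is (6, 6, 4)
  run W5 (needs (0, 3, 4), free (6, 6, 4)); after release of (1, 1, 0) the pool is (7, 7, 4)
  run W1 (needs (4, 1, 1), free (7, 7, 4)); after release of (1, 0, 0) the pool is (8, 7, 4)
  run W2 (needs (4, 3, 3), free (8, 7, 4)); after release of (0, 1, 0) the pool is (8, 8, 4)
  run W8 (needs (4, 2, 2), free (8, 8, 4)); after release of (0, 0, 2) the pool is (8, 8, 6)
  run W6 (needs (2, 0, 0), free (8, 8, 6)); after release of (0, 1, 1) the pool is (8, 9, 7)


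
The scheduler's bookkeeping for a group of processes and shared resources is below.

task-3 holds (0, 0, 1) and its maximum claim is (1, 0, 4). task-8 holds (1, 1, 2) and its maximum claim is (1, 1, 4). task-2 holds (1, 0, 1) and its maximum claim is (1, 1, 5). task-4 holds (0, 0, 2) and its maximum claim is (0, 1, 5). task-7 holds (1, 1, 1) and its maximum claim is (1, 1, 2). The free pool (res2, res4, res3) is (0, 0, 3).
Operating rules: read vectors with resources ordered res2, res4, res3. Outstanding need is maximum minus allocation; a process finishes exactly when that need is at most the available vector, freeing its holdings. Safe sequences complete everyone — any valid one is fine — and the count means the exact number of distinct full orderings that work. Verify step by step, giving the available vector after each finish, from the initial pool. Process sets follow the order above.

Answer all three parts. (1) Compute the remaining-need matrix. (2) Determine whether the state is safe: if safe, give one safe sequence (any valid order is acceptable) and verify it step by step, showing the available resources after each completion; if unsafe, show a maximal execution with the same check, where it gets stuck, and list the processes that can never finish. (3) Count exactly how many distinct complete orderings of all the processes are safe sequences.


(1) Remaining need (order res2, res4, res3):
  task-3: (1, 0, 3)
  task-8: (0, 0, 2)
  task-2: (0, 1, 4)
  task-4: (0, 1, 3)
  task-7: (0, 0, 1)
(2) The state is SAFE; one workable sequence: task-7, task-4, task-2, task-8, task-3.
Key observation: the first exact fit in this order is task-4 — it needs (0, 1, 3) with (1, 1, 4) free, meeting a requested resource to the last unit.
Walking it through:
  pool = (0, 0, 3)
  task-7: need (0, 0, 1) fits (0, 0, 3); releases (1, 1, 1), pool now (1, 1, 4)
  task-4: need (0, 1, 3) fits (1, 1, 4); releases (0, 0, 2), pool now (1, 1, 6)
  task-2: need (0, 1, 4) fits (1, 1, 6); releases (1, 0, 1), pool now (2, 1, 7)
  task-8: need (0, 0, 2) fits (2, 1, 7); releases (1, 1, 2), pool now (3, 2, 9)
  task-3: need (1, 0, 3) fits (3, 2, 9); releases (0, 0, 1), pool now (3, 2, 10)
(3) The exact count: 48 of the possible complete orderings are safe sequences.


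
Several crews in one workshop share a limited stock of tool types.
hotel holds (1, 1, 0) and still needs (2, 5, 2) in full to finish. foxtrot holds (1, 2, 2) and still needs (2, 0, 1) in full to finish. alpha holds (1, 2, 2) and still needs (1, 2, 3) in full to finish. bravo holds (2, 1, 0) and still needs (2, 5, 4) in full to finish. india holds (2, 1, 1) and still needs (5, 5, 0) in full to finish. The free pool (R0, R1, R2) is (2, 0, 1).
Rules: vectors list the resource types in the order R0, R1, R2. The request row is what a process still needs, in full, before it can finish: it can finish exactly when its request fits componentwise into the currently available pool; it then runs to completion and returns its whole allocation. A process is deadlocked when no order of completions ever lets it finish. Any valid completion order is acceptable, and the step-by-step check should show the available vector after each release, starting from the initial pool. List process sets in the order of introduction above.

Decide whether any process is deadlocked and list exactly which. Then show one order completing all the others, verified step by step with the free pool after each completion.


Deadlocked set: hotel, bravo and india.
Key observation: the pool after foxtrot, alpha is (4, 4, 5); every surviving request exceeds it in R1, so progress ends there.
A valid finishing order for the others: foxtrot, alpha. Walking it through:
  pool = (2, 0, 1)
  foxtrot: need (2, 0, 1) fits (2, 0, 1); releases (1, 2, 2), pool now (3, 2, 3)
  alpha: need (1, 2, 3) fits (3, 2, 3); releases (1, 2, 2), pool now (4, 4, 5)
None of the blocked processes ever fits:
  hotel still needs (2, 5, 2) but only (4, 4, 5) is free — short on R1
  bravo still needs (2, 5, 4) but only (4, 4, 5) is free — short on R1
  india still needs (5, 5, 0) but only (4, 4, 5) is free — short on R0 and R1


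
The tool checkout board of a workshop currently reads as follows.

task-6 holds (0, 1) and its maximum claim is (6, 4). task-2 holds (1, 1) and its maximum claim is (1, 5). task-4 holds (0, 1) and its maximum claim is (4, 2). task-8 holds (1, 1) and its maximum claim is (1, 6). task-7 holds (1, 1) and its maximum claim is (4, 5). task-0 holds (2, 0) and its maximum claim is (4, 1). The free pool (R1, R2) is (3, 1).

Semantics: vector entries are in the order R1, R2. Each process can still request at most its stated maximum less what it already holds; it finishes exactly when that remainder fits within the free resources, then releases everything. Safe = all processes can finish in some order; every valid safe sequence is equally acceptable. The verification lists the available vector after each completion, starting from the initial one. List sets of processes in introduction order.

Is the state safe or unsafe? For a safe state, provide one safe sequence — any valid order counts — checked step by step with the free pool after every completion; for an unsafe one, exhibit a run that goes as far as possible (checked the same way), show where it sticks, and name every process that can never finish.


UNSAFE — no complete ordering exists.
Key observation: no order helps: past task-0, task-4, the free pool tops out at (5, 2), below what each blocked process needs in R2.
The run task-0, task-4 cannot be extended any further. Verifying each step:
  pool = (3, 1)
  run task-0 (needs (2, 1), free (3, 1)); after release of (2, 0) the pool is (5, 1)
  run task-4 (needs (4, 1), free (5, 1)); after release of (0, 1) the pool is (5, 2)
  blocked: task-6 wants (6, 3), pool (5, 2) — not enough R1 and R2
  blocked: task-2 wants (0, 4), pool (5, 2) — not enough R2
  blocked: task-8 wants (0, 5), pool (5, 2) — not enough R2
  blocked: task-7 wants (3, 4), pool (5, 2) — not enough R2
Permanently blocked: task-6, task-2, task-8 and task-7.


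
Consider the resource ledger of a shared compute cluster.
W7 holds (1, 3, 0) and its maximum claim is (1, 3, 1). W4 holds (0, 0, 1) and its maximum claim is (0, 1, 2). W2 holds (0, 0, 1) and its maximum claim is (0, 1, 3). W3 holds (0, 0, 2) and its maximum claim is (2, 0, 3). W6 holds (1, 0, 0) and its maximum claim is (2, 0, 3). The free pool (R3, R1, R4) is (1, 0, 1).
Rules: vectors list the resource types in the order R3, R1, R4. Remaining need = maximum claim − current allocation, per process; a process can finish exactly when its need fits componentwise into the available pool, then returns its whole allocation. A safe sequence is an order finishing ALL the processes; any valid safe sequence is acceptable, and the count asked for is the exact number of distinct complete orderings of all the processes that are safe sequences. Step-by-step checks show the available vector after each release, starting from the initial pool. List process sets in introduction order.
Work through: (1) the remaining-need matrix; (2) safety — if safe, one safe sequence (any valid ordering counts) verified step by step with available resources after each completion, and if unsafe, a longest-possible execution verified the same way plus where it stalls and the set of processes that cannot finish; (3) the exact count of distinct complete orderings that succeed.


(1) Need matrix, components ordered R3, R1, R4:
  W7: (0, 0, 1)
  W4: (0, 1, 1)
  W2: (0, 1, 2)
  W3: (2, 0, 1)
  W6: (1, 0, 3)
(2) SAFE — a valid safe sequence is W7, W4, W3, W2, W6.
Key observation: W7 is the earliest step where a requested resource binds exactly: need (0, 0, 1), pool (1, 0, 1) at its turn.
Check, step by step:
  pool = (1, 0, 1)
  run W7 (needs (0, 0, 1), free (1, 0, 1)); after release of (1, 3, 0) the pool is (2, 3, 1)
  run W4 (needs (0, 1, 1), free (2, 3, 1)); after release of (0, 0, 1) the pool is (2, 3, 2)
  run W3 (needs (2, 0, 1), free (2, 3, 2)); after release of (0, 0, 2) the pool is (2, 3, 4)
  run W2 (needs (0, 1, 2), free (2, 3, 4)); after release of (0, 0, 1) the pool is (2, 3, 5)
  run W6 (needs (1, 0, 3), free (2, 3, 5)); after release of (1, 0, 0) the pool is (3, 3, 5)
(3) Precisely 10 of the possible complete orderings are safe sequences.


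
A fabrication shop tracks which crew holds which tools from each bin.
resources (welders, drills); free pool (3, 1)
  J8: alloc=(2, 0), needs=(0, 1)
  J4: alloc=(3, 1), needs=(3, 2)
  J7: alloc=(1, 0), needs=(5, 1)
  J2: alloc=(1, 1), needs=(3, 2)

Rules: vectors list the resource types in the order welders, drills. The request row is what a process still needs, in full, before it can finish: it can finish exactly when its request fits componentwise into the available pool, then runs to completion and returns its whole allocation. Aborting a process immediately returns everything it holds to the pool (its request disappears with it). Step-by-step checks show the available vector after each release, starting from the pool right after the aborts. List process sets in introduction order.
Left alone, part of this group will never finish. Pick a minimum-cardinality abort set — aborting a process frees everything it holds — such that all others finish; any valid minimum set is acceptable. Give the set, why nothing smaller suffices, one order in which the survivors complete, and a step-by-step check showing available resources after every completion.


Minimum abort set: J4.
Key observation: before aborting J4, J2 was permanently blocked — no order could ever run it; afterwards it completes at step 2.
No smaller set exists: with zero aborts the deadlock remains.
Survivors finish in the order: J7, J2, J8. Walking it through (pool after the aborts first):
  pool = (6, 2)
  J7 needs (5, 1) <= (6, 2) -> finishes; pool += (1, 0) = (7, 2)
  J2 needs (3, 2) <= (7, 2) -> finishes; pool += (1, 1) = (8, 3)
  J8 needs (0, 1) <= (8, 3) -> finishes; pool += (2, 0) = (10, 3)


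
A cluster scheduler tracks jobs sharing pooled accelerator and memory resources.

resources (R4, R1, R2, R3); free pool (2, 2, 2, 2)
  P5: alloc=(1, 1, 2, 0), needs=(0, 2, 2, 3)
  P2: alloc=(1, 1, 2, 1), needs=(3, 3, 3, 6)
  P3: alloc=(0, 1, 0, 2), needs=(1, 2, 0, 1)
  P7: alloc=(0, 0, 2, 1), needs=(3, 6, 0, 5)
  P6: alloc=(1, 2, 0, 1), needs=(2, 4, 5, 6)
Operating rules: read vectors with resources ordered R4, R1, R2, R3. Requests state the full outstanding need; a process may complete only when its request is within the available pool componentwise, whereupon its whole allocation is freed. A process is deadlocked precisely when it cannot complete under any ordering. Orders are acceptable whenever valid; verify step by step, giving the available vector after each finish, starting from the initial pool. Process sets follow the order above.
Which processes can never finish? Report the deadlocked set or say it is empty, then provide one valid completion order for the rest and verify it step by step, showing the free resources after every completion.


Deadlocked set: P2, P7 and P6.
Key observation: no order helps: past P3, P5, the free pool tops out at (3, 4, 4, 4), below what each blocked process needs in R3.
The rest can finish in the order P3, P5. Check, step by step:
  pool = (2, 2, 2, 2)
  P3 needs (1, 2, 0, 1) <= (2, 2, 2, 2) -> finishes; pool += (0, 1, 0, 2) = (2, 3, 2, 4)
  P5 needs (0, 2, 2, 3) <= (2, 3, 2, 4) -> finishes; pool += (1, 1, 2, 0) = (3, 4, 4, 4)
The blocked processes can never fit:
  blocked: P2 wants (3, 3, 3, 6), pool (3, 4, 4, 4) — not enough R3
  blocked: P7 wants (3, 6, 0, 5), pool (3, 4, 4, 4) — not enough R1 and R3
  blocked: P6 wants (2, 4, 5, 6), pool (3, 4, 4, 4) — not enough R2 and R3


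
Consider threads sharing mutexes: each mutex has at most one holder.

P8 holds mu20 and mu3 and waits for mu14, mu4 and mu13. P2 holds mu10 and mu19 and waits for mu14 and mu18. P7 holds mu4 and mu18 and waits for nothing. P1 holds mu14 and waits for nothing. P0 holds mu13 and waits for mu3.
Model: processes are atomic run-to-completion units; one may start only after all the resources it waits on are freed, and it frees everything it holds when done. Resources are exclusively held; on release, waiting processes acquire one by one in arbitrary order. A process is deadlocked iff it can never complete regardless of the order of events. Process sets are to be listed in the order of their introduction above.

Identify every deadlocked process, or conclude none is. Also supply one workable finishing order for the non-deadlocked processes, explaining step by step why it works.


The deadlocked set is P8 and P0.
Key observation: the wait chain closes on itself along P8 -> P0 -> P8; no other process is dragged down with it.
A valid finishing order for the others: P7, P1, P2.
Step-by-step check:
  run P7 (it waits on nothing); releases mu4 and mu18
  run P1 (it waits on nothing); releases mu14
  P2 waits on mu14 and mu18 — all released -> runs and releases mu10 and mu19


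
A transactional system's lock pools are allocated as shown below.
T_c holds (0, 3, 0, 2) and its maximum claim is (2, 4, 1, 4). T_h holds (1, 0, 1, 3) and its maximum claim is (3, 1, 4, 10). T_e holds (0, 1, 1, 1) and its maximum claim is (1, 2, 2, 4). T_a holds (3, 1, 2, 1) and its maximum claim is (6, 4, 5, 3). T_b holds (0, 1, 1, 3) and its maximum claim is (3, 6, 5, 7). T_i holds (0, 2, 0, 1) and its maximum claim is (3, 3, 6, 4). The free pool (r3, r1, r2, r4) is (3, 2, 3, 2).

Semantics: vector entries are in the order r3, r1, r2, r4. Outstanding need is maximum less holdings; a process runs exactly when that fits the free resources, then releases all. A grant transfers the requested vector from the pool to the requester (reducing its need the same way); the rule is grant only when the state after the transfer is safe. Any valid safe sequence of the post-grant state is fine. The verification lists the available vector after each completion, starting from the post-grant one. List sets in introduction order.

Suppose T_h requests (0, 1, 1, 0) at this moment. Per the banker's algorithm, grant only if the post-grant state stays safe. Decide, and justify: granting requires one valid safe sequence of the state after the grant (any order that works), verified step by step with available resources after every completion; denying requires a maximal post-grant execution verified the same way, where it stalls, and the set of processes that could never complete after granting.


GRANT. The post-grant state is safe; one safe sequence: T_c, T_e, T_a, T_b, T_i, T_h.
Key observation: the grant leaves (3, 1, 2, 2) free — enough for T_c, whose release restarts the cascade.
Step-by-step check of the post-grant state:
  pool = (3, 1, 2, 2)
  run T_c (needs (2, 1, 1, 2), free (3, 1, 2, 2)); after release of (0, 3, 0, 2) the pool is (3, 4, 2, 4)
  run T_e (needs (1, 1, 1, 3), free (3, 4, 2, 4)); after release of (0, 1, 1, 1) the pool is (3, 5, 3, 5)
  run T_a (needs (3, 3, 3, 2), free (3, 5, 3, 5)); after release of (3, 1, 2, 1) the pool is (6, 6, 5, 6)
  run T_b (needs (3, 5, 4, 4), free (6, 6, 5, 6)); after release of (0, 1, 1, 3) the pool is (6, 7, 6, 9)
  run T_i (needs (3, 1, 6, 3), free (6, 7, 6, 9)); after release of (0, 2, 0, 1) the pool is (6, 9, 6, 10)
  run T_h (needs (2, 0, 2, 7), free (6, 9, 6, 10)); after release of (1, 1, 2, 3) the pool is (7, 10, 8, 13)


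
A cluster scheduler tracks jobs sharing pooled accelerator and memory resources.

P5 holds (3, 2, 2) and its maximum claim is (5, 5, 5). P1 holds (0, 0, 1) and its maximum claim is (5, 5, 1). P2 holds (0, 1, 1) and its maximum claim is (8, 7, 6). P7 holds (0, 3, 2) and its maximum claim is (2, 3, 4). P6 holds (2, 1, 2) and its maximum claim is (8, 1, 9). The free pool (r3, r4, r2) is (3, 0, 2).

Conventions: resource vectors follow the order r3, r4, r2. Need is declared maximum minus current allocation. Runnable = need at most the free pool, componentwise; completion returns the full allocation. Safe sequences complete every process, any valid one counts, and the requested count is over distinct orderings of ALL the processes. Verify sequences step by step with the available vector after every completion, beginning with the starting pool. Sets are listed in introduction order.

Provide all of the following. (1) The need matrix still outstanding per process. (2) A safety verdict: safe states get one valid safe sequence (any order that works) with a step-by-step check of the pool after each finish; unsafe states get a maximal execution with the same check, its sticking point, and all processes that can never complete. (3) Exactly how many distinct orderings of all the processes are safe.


(1) Remaining need (order r3, r4, r2):
  P5: (2, 3, 3)
  P1: (5, 5, 0)
  P2: (8, 6, 5)
  P7: (2, 0, 2)
  P6: (6, 0, 7)
(2) SAFE. One safe sequence: P7, P5, P1, P6, P2.
Key observation: at P7 the run first touches a limit — (2, 0, 2) against (3, 0, 2), exact on a resource it actually requests.
Verifying each step:
  pool = (3, 0, 2)
  P7: need (2, 0, 2) fits (3, 0, 2); releases (0, 3, 2), pool now (3, 3, 4)
  P5: need (2, 3, 3) fits (3, 3, 4); releases (3, 2, 2), pool now (6, 5, 6)
  P1: need (5, 5, 0) fits (6, 5, 6); releases (0, 0, 1), pool now (6, 5, 7)
  P6: need (6, 0, 7) fits (6, 5, 7); releases (2, 1, 2), pool now (8, 6, 9)
  P2: need (8, 6, 5) fits (8, 6, 9); releases (0, 1, 1), pool now (8, 7, 10)
(3) The exact count: 1 of the possible complete orderings is a safe sequence.


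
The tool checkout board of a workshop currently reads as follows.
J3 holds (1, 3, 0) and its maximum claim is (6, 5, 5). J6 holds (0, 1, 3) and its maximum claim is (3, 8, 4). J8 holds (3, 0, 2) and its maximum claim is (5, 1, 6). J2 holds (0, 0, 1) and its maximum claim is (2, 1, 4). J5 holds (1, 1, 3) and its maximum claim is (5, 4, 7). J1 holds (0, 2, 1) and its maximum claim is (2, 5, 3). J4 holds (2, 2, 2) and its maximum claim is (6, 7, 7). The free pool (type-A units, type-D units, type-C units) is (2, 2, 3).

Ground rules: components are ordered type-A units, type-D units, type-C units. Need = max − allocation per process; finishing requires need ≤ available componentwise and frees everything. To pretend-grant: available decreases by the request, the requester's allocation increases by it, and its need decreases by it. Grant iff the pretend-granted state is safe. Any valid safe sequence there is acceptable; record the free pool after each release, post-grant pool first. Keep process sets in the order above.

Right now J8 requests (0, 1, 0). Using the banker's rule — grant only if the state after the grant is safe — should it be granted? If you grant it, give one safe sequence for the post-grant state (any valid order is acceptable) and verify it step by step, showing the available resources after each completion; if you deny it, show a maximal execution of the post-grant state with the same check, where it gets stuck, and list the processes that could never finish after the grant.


GRANT — the state after the grant stays safe, e.g. via J2, J8, J3, J1, J5, J6, J4.
Key observation: after the grant the pool drops to (2, 1, 3), which still lets J2 finish first and unwind the rest.
Check on the post-grant state, step by step:
  pool = (2, 1, 3)
  J2 needs (2, 1, 3) <= (2, 1, 3) -> finishes; pool += (0, 0, 1) = (2, 1, 4)
  J8 needs (2, 0, 4) <= (2, 1, 4) -> finishes; pool += (3, 1, 2) = (5, 2, 6)
  J3 needs (5, 2, 5) <= (5, 2, 6) -> finishes; pool += (1, 3, 0) = (6, 5, 6)
  J1 needs (2, 3, 2) <= (6, 5, 6) -> finishes; pool += (0, 2, 1) = (6, 7, 7)
  J5 needs (4, 3, 4) <= (6, 7, 7) -> finishes; pool += (1, 1, 3) = (7, 8, 10)
  J6 needs (3, 7, 1) <= (7, 8, 10) -> finishes; pool += (0, 1, 3) = (7, 9, 13)
  J4 needs (4, 5, 5) <= (7, 9, 13) -> finishes; pool += (2, 2, 2) = (9, 11, 15)


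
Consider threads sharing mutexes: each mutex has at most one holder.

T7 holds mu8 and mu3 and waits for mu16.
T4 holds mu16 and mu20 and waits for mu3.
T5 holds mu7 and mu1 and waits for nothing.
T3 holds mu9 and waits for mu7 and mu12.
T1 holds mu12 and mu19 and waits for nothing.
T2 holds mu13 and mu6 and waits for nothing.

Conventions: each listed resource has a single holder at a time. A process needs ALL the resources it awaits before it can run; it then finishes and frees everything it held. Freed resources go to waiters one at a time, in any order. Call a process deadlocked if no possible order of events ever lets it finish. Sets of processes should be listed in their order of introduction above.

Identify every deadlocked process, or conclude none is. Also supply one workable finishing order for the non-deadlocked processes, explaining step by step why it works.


Deadlocked set: T7 and T4.
Key observation: the cycle T7 -> T4 -> T7 can never break — each member waits on the next; no other process is dragged down with it.
A valid finishing order for the others: T1, T2, T5, T3.
Walking it through:
  run T1 (it waits on nothing); releases mu12 and mu19
  run T2 (it waits on nothing); releases mu13 and mu6
  run T5 (it waits on nothing); releases mu7 and mu1
  T3 waits on mu7 and mu12 — all released -> runs and releases mu9


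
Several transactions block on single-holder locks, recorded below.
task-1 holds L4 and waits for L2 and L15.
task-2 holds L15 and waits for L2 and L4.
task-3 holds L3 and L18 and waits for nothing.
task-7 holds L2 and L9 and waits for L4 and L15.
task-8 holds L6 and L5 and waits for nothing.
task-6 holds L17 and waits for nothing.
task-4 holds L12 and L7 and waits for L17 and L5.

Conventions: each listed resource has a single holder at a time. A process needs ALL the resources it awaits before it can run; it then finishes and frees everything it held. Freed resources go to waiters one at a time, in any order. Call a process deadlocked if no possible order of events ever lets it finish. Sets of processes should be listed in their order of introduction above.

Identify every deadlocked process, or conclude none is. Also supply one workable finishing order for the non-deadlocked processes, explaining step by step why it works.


Deadlocked: task-1, task-2 and task-7.
Key observation: the wait chain closes on itself along task-1 -> task-2 -> task-1; task-7 is caught in further circular waits.
A valid finishing order for the others: task-6, task-8, task-4, task-3.
Check, step by step:
  run task-6 (it waits on nothing); releases L17
  run task-8 (it waits on nothing); releases L6 and L5
  run task-4 (all its waits — L17 and L5 — are resolved); releases L12 and L7
  run task-3 (it waits on nothing); releases L3 and L18


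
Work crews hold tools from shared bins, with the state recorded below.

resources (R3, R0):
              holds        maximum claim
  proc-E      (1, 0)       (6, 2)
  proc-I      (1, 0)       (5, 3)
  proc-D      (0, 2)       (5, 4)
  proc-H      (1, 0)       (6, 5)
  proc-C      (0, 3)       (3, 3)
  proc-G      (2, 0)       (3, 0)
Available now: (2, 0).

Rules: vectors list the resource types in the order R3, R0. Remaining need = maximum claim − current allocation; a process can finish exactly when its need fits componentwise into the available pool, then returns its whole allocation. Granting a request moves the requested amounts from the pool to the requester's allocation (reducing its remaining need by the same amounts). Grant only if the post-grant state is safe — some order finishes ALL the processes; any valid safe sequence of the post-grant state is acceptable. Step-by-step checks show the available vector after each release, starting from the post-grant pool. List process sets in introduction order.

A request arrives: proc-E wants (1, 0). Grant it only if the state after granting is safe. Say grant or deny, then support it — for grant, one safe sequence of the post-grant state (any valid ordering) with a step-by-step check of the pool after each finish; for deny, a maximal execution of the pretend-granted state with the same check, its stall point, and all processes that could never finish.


DENY — the pretend-granted state is unsafe.
Key observation: proc-G, proc-C can finish, but then (3, 3) is all there is, and the blocked group's R3 demands exceed it.
On the post-grant state, proc-G, proc-C is a maximal run — nothing extends it. Verifying each step:
  pool = (1, 0)
  proc-G needs (1, 0) <= (1, 0) -> finishes; pool += (2, 0) = (3, 0)
  proc-C needs (3, 0) <= (3, 0) -> finishes; pool += (0, 3) = (3, 3)
  proc-E cannot run: need (4, 2) vs free (3, 3) (insufficient R3)
  proc-I cannot run: need (4, 3) vs free (3, 3) (insufficient R3)
  proc-D cannot run: need (5, 2) vs free (3, 3) (insufficient R3)
  proc-H cannot run: need (5, 5) vs free (3, 3) (insufficient R3 and R0)
Processes that could never finish after the grant: proc-E, proc-I, proc-D and proc-H.


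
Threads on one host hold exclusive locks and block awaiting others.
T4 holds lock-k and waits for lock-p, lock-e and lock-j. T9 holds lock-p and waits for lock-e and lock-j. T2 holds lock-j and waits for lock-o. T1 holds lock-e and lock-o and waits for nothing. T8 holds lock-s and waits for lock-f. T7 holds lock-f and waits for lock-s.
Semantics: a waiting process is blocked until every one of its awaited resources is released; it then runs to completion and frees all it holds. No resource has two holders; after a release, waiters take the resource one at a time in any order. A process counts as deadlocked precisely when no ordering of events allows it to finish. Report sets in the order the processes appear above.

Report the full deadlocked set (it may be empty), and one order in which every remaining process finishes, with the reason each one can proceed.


Deadlocked set: T8 and T7.
Key observation: the wait chain closes on itself along T8 -> T7 -> T8; no other process is dragged down with it.
The rest can finish in the order T1, T2, T9, T4.
Check, step by step:
  T1: no waits; runs immediately, freeing lock-e and lock-o
  T2 waits on lock-o — all released -> runs and releases lock-j
  T9 waits on lock-e and lock-j — all released -> runs and releases lock-p
  T4 waits on lock-p, lock-e and lock-j — all released -> runs and releases lock-k


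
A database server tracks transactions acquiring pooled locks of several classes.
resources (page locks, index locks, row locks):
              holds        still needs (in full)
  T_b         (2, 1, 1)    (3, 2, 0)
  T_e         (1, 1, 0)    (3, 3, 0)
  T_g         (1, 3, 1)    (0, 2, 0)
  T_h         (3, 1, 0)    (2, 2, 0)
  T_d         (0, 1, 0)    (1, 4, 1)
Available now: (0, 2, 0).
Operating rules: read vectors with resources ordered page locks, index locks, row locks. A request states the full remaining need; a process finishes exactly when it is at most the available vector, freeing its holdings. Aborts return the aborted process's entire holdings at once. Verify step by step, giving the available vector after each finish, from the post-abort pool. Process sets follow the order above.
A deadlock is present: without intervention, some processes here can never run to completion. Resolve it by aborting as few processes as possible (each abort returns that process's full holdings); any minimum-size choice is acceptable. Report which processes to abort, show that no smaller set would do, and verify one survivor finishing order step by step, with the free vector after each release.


The answer: abort T_e.
Key observation: the returned (1, 1, 0) from T_e is what brings T_h — unrunnable before, under any order — into play at step 2.
No smaller set exists: with zero aborts the deadlock remains.
Survivors finish in the order: T_g, T_h, T_b, T_d. Check, step by step (pool after the aborts first):
  pool = (1, 3, 0)
  T_g needs (0, 2, 0) <= (1, 3, 0) -> finishes; pool += (1, 3, 1) = (2, 6, 1)
  T_h needs (2, 2, 0) <= (2, 6, 1) -> finishes; pool += (3, 1, 0) = (5, 7, 1)
  T_b needs (3, 2, 0) <= (5, 7, 1) -> finishes; pool += (2, 1, 1) = (7, 8, 2)
  T_d needs (1, 4, 1) <= (7, 8, 2) -> finishes; pool += (0, 1, 0) = (7, 9, 2)
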